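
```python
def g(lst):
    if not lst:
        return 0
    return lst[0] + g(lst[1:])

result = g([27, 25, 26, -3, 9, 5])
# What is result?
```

27 + 25 + 26 + (-3) + 9 + 5 + 0 = 89

Answer: 89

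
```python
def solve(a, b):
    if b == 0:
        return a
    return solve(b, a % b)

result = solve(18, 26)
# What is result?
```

solve(18, 26) -> solve(26, 18) -> solve(18, 8) -> solve(8, 2) -> solve(2, 0) -> 2

Answer: 2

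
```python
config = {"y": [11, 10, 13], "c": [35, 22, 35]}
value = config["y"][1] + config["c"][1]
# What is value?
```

Trace:
`config = {"y": [11, 10, 13], "c": [35, 22, 35]}` → config = {'y': [11, 10, 13], 'c': [35, 22, 35]}
`value = config["y"][1] + config["c"][1]` → value = 32
So value = 32

Answer: 32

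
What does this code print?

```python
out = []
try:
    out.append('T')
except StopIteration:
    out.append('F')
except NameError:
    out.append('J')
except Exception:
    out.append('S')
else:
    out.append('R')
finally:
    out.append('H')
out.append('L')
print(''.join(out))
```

Execution trace: 'T' (try body, no exception) → 'R' (else) → 'H' (finally) → 'L' (after the try/except). Output: TRHL

Answer: TRHL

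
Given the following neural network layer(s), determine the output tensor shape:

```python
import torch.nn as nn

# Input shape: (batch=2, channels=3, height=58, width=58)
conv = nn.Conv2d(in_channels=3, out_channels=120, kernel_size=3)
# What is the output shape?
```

Input: (2, 3, 58, 58) -> Output: (2, 120, 56, 56)

Answer: (2, 120, 56, 56)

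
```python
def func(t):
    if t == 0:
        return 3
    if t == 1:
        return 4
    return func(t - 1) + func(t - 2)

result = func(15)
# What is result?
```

Build up from base cases: func(0)=3, func(1)=4, func(2)=7, func(3)=11, func(4)=18, func(5)=29, func(6)=47, ..., func(15)=3571

Answer: 3571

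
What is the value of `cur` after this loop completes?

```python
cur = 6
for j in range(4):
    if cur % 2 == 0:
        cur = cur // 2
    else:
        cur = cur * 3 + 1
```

Collatz-style transformation from 6
`cur` takes the values: 6 → 3 → 10 → 5 → 16

Answer: 16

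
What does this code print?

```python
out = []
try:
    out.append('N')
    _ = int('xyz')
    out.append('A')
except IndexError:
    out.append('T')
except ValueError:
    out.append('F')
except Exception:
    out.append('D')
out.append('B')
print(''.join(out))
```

Execution trace: 'N' (try body) → 'F' (except ValueError) → 'B' (after the try/except). Output: NFB

Answer: NFB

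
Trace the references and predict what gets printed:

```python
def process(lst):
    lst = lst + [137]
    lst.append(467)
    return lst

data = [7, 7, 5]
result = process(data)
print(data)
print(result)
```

Key concept: rebinding parameter vs mutation.
Step by step:
`data = [7, 7, 5]` → data = [7, 7, 5]
`result = process(data)` → result = [7, 7, 5, 137, 467]
`print(data)` → prints [7, 7, 5]
`print(result)` → prints [7, 7, 5, 137, 467]

Answer:
[7, 7, 5]
[7, 7, 5, 137, 467]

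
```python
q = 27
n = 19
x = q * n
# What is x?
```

Trace:
`q = 27` → q = 27
`n = 19` → n = 19
`x = q * n` → x = 513
So x = 513

Answer: 513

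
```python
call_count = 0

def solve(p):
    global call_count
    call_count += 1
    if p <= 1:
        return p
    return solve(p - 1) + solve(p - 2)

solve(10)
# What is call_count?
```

Calls(p) = 1 + Calls(p-1) + Calls(p-2); Calls(0)=Calls(1)=1. For p=10 this gives 177.

Answer: 177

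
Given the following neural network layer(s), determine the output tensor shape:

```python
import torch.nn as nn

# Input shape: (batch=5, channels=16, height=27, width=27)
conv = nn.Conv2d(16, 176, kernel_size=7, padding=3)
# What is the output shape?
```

Input: (5, 16, 27, 27) -> Output: (5, 176, 27, 27)

Answer: (5, 176, 27, 27)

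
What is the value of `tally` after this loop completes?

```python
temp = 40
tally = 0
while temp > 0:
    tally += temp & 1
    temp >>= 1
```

Count set bits in 40 (binary: 0b101000)
`tally` takes the values: 0 → 1 → 2

Answer: 2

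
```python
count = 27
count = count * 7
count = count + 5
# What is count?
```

Trace:
`count = 27` → count = 27
`count = count * 7` → count = 189
`count = count + 5` → count = 194
So count = 194

Answer: 194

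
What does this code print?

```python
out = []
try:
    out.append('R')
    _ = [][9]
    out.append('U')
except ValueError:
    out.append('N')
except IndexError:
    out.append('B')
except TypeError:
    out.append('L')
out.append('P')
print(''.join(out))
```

Execution trace: 'R' (try body) → 'B' (except IndexError) → 'P' (after the try/except). Output: RBP

Answer: RBP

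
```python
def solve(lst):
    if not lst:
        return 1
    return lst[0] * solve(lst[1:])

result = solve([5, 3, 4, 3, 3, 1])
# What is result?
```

Product over [5, 3, 4, 3, 3, 1] = 5 * 3 * 4 * 3 * 3 * 1 = 540

Answer: 540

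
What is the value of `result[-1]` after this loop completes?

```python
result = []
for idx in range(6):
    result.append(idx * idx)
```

Last element of squares 0 to 5
`result` takes the values: [] → [0] → [0, 1] → [0, 1, 4] → [0, 1, 4, 9] → [0, 1, 4, 9, 16] → [0, 1, 4, 9, 16, 25]
So `result[-1]` = 25

Answer: 25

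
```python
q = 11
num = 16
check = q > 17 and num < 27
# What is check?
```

Trace:
`q = 11` → q = 11
`num = 16` → num = 16
`check = q > 17 and num < 27` → check = False
So check = False

Answer: False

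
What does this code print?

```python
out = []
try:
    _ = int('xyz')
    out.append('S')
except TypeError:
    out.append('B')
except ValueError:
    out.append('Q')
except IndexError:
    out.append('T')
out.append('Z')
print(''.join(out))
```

Execution trace: 'Q' (except ValueError) → 'Z' (after the try/except). Output: QZ

Answer: QZ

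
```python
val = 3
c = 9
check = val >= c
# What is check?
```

Trace:
`val = 3` → val = 3
`c = 9` → c = 9
`check = val >= c` → check = False
So check = False

Answer: False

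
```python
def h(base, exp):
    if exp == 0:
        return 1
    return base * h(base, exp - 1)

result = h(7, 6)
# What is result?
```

h(7, 6) = 7 * 7 * 7 * 7 * 7 * 7 = 117649

Answer: 117649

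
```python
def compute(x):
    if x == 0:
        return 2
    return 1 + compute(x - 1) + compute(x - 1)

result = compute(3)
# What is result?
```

compute(x) = 1 + 2·compute(x-1), compute(0)=2. Closed form: (2+1)·2^3 - 1 = 23.

Answer: 23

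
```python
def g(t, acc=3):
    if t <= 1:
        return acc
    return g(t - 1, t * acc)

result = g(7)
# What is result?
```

Accumulator trace (n, acc): (7, 3) -> (6, 21) -> (5, 126) -> (4, 630) -> (3, 2520) -> (2, 7560) -> (1, 15120) -> return 15120

Answer: 15120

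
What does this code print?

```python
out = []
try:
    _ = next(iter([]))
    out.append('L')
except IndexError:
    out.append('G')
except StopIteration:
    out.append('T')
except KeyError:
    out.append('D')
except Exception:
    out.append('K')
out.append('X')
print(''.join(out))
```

Execution trace: 'T' (except StopIteration) → 'X' (after the try/except). Output: TX

Answer: TX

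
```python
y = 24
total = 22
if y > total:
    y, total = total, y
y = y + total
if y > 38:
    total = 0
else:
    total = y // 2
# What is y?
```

Trace:
`y = 24` → y = 24
`total = 22` → total = 22
`if y > total: ...` → y > total is True → y = 22; total = 24
`y = y + total` → y = 46
`if y > 38: ...` → y > 38 is True → total = 0
So y = 46

Answer: 46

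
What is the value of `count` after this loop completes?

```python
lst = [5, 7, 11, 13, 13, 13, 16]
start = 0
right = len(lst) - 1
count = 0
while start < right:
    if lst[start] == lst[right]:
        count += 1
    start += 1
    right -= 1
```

Count matching pairs from ends
`count` takes the values: 0

Answer: 0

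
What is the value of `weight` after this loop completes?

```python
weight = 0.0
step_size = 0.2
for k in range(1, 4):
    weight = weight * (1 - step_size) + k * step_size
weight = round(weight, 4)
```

Moving average with lr=0.2
`weight` takes the values: 0.0 → 0.2 → 0.56 → 1.048

Answer: 1.048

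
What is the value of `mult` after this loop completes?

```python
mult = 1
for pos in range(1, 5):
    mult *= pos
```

4! = 24
`mult` takes the values: 1 → 2 → 6 → 24

Answer: 24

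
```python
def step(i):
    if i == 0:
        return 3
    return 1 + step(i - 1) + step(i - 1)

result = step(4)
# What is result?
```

step(i) = 1 + 2·step(i-1), step(0)=3. Closed form: (3+1)·2^4 - 1 = 63.

Answer: 63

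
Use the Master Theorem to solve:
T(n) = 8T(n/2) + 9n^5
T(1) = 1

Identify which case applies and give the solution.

a=8, b=2, f(n)=9n^5. log_2(8) = 3. Since c=5 > 3 and the regularity condition holds (8(n/2)^5 = (8/2^5)n^5 with 8/2^5 < 1), Case 3 applies: T(n) = Θ(f(n)) = O(n^5).

Answer: O(n^5) - Case 3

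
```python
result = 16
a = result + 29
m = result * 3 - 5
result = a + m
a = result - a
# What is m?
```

Trace:
`result = 16` → result = 16
`a = result + 29` → a = 45
`m = result * 3 - 5` → m = 43
`result = a + m` → result = 88
`a = result - a` → a = 43
So m = 43

Answer: 43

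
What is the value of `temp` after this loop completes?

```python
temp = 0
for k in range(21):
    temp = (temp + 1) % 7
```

Increment mod 7, 21 times = 0
`temp` takes the values: 0 → 1 → 2 → 3 → 4 → 5 → 6 → 0 → 1 → 2 → 3 → 4 → 5 → 6 → 0 → 1 → 2 → 3 → 4 → 5 → 6 → 0

Answer: 0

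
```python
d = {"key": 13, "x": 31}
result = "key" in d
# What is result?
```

Trace:
`d = {"key": 13, "x": 31}` → d = {'key': 13, 'x': 31}
`result = "key" in d` → result = True
So result = True

Answer: True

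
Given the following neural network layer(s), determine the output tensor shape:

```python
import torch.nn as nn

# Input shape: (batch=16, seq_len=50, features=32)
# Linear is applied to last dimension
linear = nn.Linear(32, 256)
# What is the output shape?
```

Input: (16, 50, 32) -> Output: (16, 50, 256)

Answer: (16, 50, 256)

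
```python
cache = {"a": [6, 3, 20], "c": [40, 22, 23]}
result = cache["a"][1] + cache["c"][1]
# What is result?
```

Trace:
`cache = {"a": [6, 3, 20], "c": [40, 22, 23]}` → cache = {'a': [6, 3, 20], 'c': [40, 22, 23]}
`result = cache["a"][1] + cache["c"][1]` → result = 25
So result = 25

Answer: 25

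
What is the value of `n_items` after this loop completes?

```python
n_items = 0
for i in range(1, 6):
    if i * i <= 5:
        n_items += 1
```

Count numbers where i² ≤ 5
`n_items` takes the values: 0 → 1 → 2

Answer: 2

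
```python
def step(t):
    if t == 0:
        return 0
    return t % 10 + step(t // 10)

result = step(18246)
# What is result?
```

Sum of digits of 18246: 6 + 4 + 2 + 8 + 1 = 21

Answer: 21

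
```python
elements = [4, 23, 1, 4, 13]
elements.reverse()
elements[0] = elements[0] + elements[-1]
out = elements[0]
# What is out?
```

Trace:
`elements = [4, 23, 1, 4, 13]` → elements = [4, 23, 1, 4, 13]
`elements.reverse()` → elements = [13, 4, 1, 23, 4]
`elements[0] = elements[0] + elements[-1]` → elements = [17, 4, 1, 23, 4]
`out = elements[0]` → out = 17
So out = 17

Answer: 17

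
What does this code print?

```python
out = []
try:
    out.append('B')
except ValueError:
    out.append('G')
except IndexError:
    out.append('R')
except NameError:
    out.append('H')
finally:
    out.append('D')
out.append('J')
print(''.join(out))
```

Execution trace: 'B' (try body, no exception) → 'D' (finally) → 'J' (after the try/except). Output: BDJ

Answer: BDJ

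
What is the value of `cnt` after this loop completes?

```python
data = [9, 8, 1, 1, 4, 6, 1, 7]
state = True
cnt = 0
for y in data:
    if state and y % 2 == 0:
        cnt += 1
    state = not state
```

Count even values at even positions
`cnt` takes the values: 0 → 1

Answer: 1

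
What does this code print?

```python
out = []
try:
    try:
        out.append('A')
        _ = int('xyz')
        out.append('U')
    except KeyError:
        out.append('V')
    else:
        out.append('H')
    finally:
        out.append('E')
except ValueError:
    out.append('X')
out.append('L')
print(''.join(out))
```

Execution trace: 'A' (inner try body) → 'E' (inner finally) → 'X' (outer except ValueError) → 'L' (after the try/except). Output: AEXL

Answer: AEXL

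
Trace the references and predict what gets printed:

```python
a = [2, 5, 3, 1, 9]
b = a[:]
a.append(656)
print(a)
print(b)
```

Key concept: slice [:] creates copy.
Step by step:
`a = [2, 5, 3, 1, 9]` → a = [2, 5, 3, 1, 9]
`b = a[:]` → b = [2, 5, 3, 1, 9]
`a.append(656)` → a = [2, 5, 3, 1, 9, 656]
`print(a)` → prints [2, 5, 3, 1, 9, 656]
`print(b)` → prints [2, 5, 3, 1, 9]

Answer:
[2, 5, 3, 1, 9, 656]
[2, 5, 3, 1, 9]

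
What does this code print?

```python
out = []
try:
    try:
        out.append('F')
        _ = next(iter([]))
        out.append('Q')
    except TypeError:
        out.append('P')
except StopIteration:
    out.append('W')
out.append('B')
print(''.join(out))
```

Execution trace: 'F' (try body) → 'W' (outer except StopIteration) → 'B' (after the try/except). Output: FWB

Answer: FWB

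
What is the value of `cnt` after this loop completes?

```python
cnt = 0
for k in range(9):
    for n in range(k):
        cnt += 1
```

Triangle number: 0+1+2+...+8
`cnt` takes the values: 0 → 1 → 2 → 3 → 4 → 5 → 6 → 7 → 8 → 9 → 10 → 11 → 12 → 13 → 14 → 15 → 16 → 17 → 18 → 19 → 20 → 21 → 22 → 23 → 24 → 25 → 26 → 27 → 28 → 29 → 30 → 31 → 32 → 33 → 34 → 35 → 36

Answer: 36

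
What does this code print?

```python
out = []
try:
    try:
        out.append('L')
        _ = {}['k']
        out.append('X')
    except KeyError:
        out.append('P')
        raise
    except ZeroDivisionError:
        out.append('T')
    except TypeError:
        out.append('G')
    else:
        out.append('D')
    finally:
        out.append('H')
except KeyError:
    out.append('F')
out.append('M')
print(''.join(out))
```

Execution trace: 'L' (inner try body) → 'P' (inner except KeyError) → 'H' (inner finally) → 'F' (outer except KeyError) → 'M' (after the try/except). Output: LPHFM

Answer: LPHFM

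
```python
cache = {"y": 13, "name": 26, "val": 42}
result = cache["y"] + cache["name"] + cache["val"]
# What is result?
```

Trace:
`cache = {"y": 13, "name": 26, "val": 42}` → cache = {'y': 13, 'name': 26, 'val': 42}
`result = cache["y"] + cache["name"] + cache["val"]` → result = 81
So result = 81

Answer: 81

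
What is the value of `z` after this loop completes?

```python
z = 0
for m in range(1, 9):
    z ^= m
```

XOR of 1 to 8
`z` takes the values: 0 → 1 → 3 → 0 → 4 → 1 → 7 → 0 → 8

Answer: 8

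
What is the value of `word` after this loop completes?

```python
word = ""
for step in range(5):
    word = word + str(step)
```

Concatenate digits 0 to 4
`word` takes the values: "" → "0" → "01" → "012" → "0123" → "01234"

Answer: "01234"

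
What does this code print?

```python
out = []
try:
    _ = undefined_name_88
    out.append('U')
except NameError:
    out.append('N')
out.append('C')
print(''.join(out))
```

Execution trace: 'N' (except NameError) → 'C' (after the try/except). Output: NC

Answer: NC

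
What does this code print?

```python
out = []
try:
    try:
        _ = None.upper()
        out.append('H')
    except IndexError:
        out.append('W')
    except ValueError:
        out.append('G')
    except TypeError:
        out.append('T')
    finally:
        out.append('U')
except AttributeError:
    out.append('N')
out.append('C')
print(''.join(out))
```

Execution trace: 'U' (finally) → 'N' (outer except AttributeError) → 'C' (after the try/except). Output: UNC

Answer: UNC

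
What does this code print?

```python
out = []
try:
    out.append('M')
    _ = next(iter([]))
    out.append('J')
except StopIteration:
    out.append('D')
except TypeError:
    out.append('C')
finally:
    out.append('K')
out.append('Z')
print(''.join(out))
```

Execution trace: 'M' (try body) → 'D' (except StopIteration) → 'K' (finally) → 'Z' (after the try/except). Output: MDKZ

Answer: MDKZ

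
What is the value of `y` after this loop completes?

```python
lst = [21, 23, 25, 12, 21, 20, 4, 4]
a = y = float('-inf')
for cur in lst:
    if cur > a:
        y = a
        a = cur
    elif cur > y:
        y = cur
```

Second largest (with repeats) in [21, 23, 25, 12, 21, 20, 4, 4]
`y` takes the values: -inf → 21 → 23

Answer: 23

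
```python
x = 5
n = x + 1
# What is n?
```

Trace:
`x = 5` → x = 5
`n = x + 1` → n = 6
So n = 6

Answer: 6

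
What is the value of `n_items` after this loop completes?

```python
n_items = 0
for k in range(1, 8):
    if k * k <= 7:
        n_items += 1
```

Count numbers where k² ≤ 7
`n_items` takes the values: 0 → 1 → 2

Answer: 2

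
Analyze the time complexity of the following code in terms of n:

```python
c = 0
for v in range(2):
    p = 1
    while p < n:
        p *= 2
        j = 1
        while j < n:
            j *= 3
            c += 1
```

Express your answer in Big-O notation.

Each loop level contributes: 1 × log n × log n. Multiplying the contributions gives O(log² n).

Answer: O(log² n)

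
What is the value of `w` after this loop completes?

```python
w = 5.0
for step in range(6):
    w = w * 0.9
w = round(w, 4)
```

Exponential decay: 5.0 * 0.9^6
`w` takes the values: 5.0 → 4.5 → 4.05 → 3.645 → 3.2805 → 2.95245 → 2.657205 → 2.6572

Answer: 2.6572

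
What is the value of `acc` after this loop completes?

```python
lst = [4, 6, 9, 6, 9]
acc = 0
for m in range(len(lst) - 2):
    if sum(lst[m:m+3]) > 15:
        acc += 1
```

Count windows with sum > 15
`acc` takes the values: 0 → 1 → 2 → 3

Answer: 3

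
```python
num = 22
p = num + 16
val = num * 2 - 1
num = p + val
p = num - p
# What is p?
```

Trace:
`num = 22` → num = 22
`p = num + 16` → p = 38
`val = num * 2 - 1` → val = 43
`num = p + val` → num = 81
`p = num - p` → p = 43
So p = 43

Answer: 43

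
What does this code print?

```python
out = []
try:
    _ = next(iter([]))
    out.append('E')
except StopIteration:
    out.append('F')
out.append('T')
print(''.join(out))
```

Execution trace: 'F' (except StopIteration) → 'T' (after the try/except). Output: FT

Answer: FT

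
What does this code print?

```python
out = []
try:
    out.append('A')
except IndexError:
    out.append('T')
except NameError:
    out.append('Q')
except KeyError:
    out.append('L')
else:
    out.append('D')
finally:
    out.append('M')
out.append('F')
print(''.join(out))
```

Execution trace: 'A' (try body, no exception) → 'D' (else) → 'M' (finally) → 'F' (after the try/except). Output: ADMF

Answer: ADMF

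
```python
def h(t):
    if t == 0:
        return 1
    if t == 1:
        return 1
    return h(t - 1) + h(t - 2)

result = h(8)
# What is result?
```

Build up from base cases: h(0)=1, h(1)=1, h(2)=2, h(3)=3, h(4)=5, h(5)=8, h(6)=13, ..., h(8)=34

Answer: 34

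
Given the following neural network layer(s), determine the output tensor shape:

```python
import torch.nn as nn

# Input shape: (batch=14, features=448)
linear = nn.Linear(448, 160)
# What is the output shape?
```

Input: (14, 448) -> Output: (14, 160)

Answer: (14, 160)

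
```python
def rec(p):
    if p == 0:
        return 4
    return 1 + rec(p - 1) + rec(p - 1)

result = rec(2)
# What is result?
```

rec(p) = 1 + 2·rec(p-1), rec(0)=4. Closed form: (4+1)·2^2 - 1 = 19.

Answer: 19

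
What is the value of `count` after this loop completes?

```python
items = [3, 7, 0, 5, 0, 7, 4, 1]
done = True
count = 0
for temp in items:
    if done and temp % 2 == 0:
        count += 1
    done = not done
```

Count even values at even positions
`count` takes the values: 0 → 1 → 2 → 3

Answer: 3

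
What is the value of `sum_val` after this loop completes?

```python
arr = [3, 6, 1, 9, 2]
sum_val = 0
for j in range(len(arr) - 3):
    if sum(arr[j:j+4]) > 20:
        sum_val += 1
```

Count windows with sum > 20
`sum_val` takes the values: 0

Answer: 0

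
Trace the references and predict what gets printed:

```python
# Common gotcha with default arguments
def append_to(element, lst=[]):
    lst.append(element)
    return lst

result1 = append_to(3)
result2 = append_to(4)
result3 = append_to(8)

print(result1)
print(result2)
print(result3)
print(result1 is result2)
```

Key concept: mutable default argument gotcha.
Step by step:
`result1 = append_to(3)` → result1 = [3]
`result2 = append_to(4)` → result1 = [3, 4] (same object as result2); result2 = [3, 4] (same object as result1)
`result3 = append_to(8)` → result1 = [3, 4, 8] (same object as result2, result3); result2 = [3, 4, 8] (same object as result1, result3); result3 = [3, 4, 8] (same object as result1, result2)
`print(result1)` → prints [3, 4, 8]
`print(result2)` → prints [3, 4, 8]
`print(result3)` → prints [3, 4, 8]
`print(result1 is result2)` → prints True

Answer:
[3, 4, 8]
[3, 4, 8]
[3, 4, 8]
True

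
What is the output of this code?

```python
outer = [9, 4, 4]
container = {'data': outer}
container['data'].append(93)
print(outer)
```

Key concept: dict holds reference to list.
Step by step:
`outer = [9, 4, 4]` → outer = [9, 4, 4]
`container = {'data': outer}` → container = {'data': [9, 4, 4]}
`container['data'].append(93)` → outer = [9, 4, 4, 93]; container = {'data': [9, 4, 4, 93]}
`print(outer)` → prints [9, 4, 4, 93]

Answer: [9, 4, 4, 93]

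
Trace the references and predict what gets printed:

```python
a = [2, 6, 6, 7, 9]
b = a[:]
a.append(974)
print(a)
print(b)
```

Key concept: slice [:] creates copy.
Step by step:
`a = [2, 6, 6, 7, 9]` → a = [2, 6, 6, 7, 9]
`b = a[:]` → b = [2, 6, 6, 7, 9]
`a.append(974)` → a = [2, 6, 6, 7, 9, 974]
`print(a)` → prints [2, 6, 6, 7, 9, 974]
`print(b)` → prints [2, 6, 6, 7, 9]

Answer:
[2, 6, 6, 7, 9, 974]
[2, 6, 6, 7, 9]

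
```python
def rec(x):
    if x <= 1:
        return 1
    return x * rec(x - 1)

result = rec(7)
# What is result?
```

rec(7) = 7 * 6 * 5 * 4 * 3 * 2 * 1 = 5040

Answer: 5040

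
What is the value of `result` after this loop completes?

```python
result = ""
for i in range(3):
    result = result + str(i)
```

Concatenate digits 0 to 2
`result` takes the values: "" → "0" → "01" → "012"

Answer: "012"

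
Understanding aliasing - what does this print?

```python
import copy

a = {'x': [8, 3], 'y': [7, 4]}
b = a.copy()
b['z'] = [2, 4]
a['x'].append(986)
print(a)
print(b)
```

Key concept: shallow copy of dict with mutable values.
Step by step:
`a = {'x': [8, 3], 'y': [7, 4]}` → a = {'x': [8, 3], 'y': [7, 4]}
`b = a.copy()` → b = {'x': [8, 3], 'y': [7, 4]}
`b['z'] = [2, 4]` → b = {'x': [8, 3], 'y': [7, 4], 'z': [2, 4]}
`a['x'].append(986)` → a = {'x': [8, 3, 986], 'y': [7, 4]}; b = {'x': [8, 3, 986], 'y': [7, 4], 'z': [2, 4]}
`print(a)` → prints {'x': [8, 3, 986], 'y': [7, 4]}
`print(b)` → prints {'x': [8, 3, 986], 'y': [7, 4], 'z': [2, 4]}

Answer:
{'x': [8, 3, 986], 'y': [7, 4]}
{'x': [8, 3, 986], 'y': [7, 4], 'z': [2, 4]}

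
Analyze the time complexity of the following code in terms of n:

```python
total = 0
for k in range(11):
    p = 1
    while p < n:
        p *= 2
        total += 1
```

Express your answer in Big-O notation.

Each loop level contributes: 1 × log n. Multiplying the contributions gives O(log n).

Answer: O(log n)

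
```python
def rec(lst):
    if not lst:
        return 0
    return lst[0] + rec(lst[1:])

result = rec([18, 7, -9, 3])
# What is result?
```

18 + 7 + (-9) + 3 + 0 = 19

Answer: 19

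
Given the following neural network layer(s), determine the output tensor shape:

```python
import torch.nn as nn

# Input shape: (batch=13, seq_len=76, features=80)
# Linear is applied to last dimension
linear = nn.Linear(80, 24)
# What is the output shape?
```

Input: (13, 76, 80) -> Output: (13, 76, 24)

Answer: (13, 76, 24)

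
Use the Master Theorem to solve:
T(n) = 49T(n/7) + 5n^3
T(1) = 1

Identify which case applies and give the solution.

a=49, b=7, f(n)=5n^3. log_7(49) = 2. Since c=3 > 2 and the regularity condition holds (49(n/7)^3 = (49/7^3)n^3 with 49/7^3 < 1), Case 3 applies: T(n) = Θ(f(n)) = O(n^3).

Answer: O(n^3) - Case 3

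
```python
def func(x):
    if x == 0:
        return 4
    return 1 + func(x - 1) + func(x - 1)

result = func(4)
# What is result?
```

func(x) = 1 + 2·func(x-1), func(0)=4. Closed form: (4+1)·2^4 - 1 = 79.

Answer: 79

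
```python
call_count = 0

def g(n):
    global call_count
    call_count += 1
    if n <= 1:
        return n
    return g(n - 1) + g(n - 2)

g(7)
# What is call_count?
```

Calls(n) = 1 + Calls(n-1) + Calls(n-2); Calls(0)=Calls(1)=1. For n=7 this gives 41.

Answer: 41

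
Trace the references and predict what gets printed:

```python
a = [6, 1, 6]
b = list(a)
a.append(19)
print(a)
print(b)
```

Key concept: list() constructor creates copy.
Step by step:
`a = [6, 1, 6]` → a = [6, 1, 6]
`b = list(a)` → b = [6, 1, 6]
`a.append(19)` → a = [6, 1, 6, 19]
`print(a)` → prints [6, 1, 6, 19]
`print(b)` → prints [6, 1, 6]

Answer:
[6, 1, 6, 19]
[6, 1, 6]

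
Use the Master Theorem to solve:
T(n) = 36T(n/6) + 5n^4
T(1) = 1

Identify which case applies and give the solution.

a=36, b=6, f(n)=5n^4. log_6(36) = 2. Since c=4 > 2 and the regularity condition holds (36(n/6)^4 = (36/6^4)n^4 with 36/6^4 < 1), Case 3 applies: T(n) = Θ(f(n)) = O(n^4).

Answer: O(n^4) - Case 3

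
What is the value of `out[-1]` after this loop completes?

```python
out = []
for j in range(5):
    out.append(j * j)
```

Last element of squares 0 to 4
`out` takes the values: [] → [0] → [0, 1] → [0, 1, 4] → [0, 1, 4, 9] → [0, 1, 4, 9, 16]
So `out[-1]` = 16

Answer: 16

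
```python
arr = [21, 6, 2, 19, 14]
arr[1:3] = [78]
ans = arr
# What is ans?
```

Trace:
`arr = [21, 6, 2, 19, 14]` → arr = [21, 6, 2, 19, 14]
`arr[1:3] = [78]` → arr = [21, 78, 19, 14]
`ans = arr` → ans = [21, 78, 19, 14]
So ans = [21, 78, 19, 14]

Answer: [21, 78, 19, 14]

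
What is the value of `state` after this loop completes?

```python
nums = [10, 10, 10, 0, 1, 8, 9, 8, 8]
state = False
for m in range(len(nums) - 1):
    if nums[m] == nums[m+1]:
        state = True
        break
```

Check consecutive duplicates in [10, 10, 10, 0, 1, 8, 9, 8, 8]
`state` takes the values: False → True

Answer: True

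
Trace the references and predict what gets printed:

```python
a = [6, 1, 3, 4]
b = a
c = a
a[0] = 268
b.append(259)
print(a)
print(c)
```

Key concept: multiple aliases.
Step by step:
`a = [6, 1, 3, 4]` → a = [6, 1, 3, 4]
`b = a` → b = [6, 1, 3, 4] (same object as a)
`c = a` → c = [6, 1, 3, 4] (same object as a, b)
`a[0] = 268` → a = [268, 1, 3, 4] (same object as b, c); b = [268, 1, 3, 4] (same object as a, c); c = [268, 1, 3, 4] (same object as a, b)
`b.append(259)` → a = [268, 1, 3, 4, 259] (same object as b, c); b = [268, 1, 3, 4, 259] (same object as a, c); c = [268, 1, 3, 4, 259] (same object as a, b)
`print(a)` → prints [268, 1, 3, 4, 259]
`print(c)` → prints [268, 1, 3, 4, 259]

Answer:
[268, 1, 3, 4, 259]
[268, 1, 3, 4, 259]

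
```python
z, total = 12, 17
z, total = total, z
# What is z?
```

Trace:
`z, total = 12, 17` → z = 12; total = 17
`z, total = total, z` → z = 17; total = 12
So z = 17

Answer: 17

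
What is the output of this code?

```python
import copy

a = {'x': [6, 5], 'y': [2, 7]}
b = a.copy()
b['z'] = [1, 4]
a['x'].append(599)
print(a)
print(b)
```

Key concept: shallow copy of dict with mutable values.
Step by step:
`a = {'x': [6, 5], 'y': [2, 7]}` → a = {'x': [6, 5], 'y': [2, 7]}
`b = a.copy()` → b = {'x': [6, 5], 'y': [2, 7]}
`b['z'] = [1, 4]` → b = {'x': [6, 5], 'y': [2, 7], 'z': [1, 4]}
`a['x'].append(599)` → a = {'x': [6, 5, 599], 'y': [2, 7]}; b = {'x': [6, 5, 599], 'y': [2, 7], 'z': [1, 4]}
`print(a)` → prints {'x': [6, 5, 599], 'y': [2, 7]}
`print(b)` → prints {'x': [6, 5, 599], 'y': [2, 7], 'z': [1, 4]}

Answer:
{'x': [6, 5, 599], 'y': [2, 7]}
{'x': [6, 5, 599], 'y': [2, 7], 'z': [1, 4]}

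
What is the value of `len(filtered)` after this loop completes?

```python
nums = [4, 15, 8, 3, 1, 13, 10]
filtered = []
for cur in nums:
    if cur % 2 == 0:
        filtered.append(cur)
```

Count even numbers in [4, 15, 8, 3, 1, 13, 10]
`filtered` takes the values: [] → [4] → [4, 8] → [4, 8, 10]
So `len(filtered)` = 3

Answer: 3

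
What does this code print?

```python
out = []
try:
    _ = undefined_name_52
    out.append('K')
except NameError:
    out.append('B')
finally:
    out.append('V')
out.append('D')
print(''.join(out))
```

Execution trace: 'B' (except NameError) → 'V' (finally) → 'D' (after the try/except). Output: BVD

Answer: BVD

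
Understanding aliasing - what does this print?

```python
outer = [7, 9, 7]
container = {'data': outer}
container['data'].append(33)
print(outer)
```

Key concept: dict holds reference to list.
Step by step:
`outer = [7, 9, 7]` → outer = [7, 9, 7]
`container = {'data': outer}` → container = {'data': [7, 9, 7]}
`container['data'].append(33)` → outer = [7, 9, 7, 33]; container = {'data': [7, 9, 7, 33]}
`print(outer)` → prints [7, 9, 7, 33]

Answer: [7, 9, 7, 33]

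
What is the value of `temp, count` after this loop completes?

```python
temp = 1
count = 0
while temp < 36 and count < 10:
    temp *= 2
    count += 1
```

Double until >= 36 or 10 iterations
`temp, count` takes the values: (1, 0) → (2, 0) → (2, 1) → (4, 1) → (4, 2) → (8, 2) → (8, 3) → (16, 3) → (16, 4) → (32, 4) → (32, 5) → (64, 5) → (64, 6)

Answer: 64, 6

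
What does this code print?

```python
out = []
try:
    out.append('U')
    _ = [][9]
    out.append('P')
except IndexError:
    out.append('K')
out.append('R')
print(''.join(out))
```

Execution trace: 'U' (try body) → 'K' (except IndexError) → 'R' (after the try/except). Output: UKR

Answer: UKR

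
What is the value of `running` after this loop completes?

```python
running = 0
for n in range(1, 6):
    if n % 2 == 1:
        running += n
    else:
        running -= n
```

Add odd, subtract even
`running` takes the values: 0 → 1 → -1 → 2 → -2 → 3

Answer: 3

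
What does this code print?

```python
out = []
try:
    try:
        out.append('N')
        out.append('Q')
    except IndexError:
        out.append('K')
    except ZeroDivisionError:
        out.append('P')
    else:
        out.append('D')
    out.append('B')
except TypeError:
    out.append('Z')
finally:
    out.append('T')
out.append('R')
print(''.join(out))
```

Execution trace: 'N' (inner try body) → 'Q' (inner try body, no exception) → 'D' (inner else) → 'B' (try body, no exception) → 'T' (finally) → 'R' (after the try/except). Output: NQDBTR

Answer: NQDBTR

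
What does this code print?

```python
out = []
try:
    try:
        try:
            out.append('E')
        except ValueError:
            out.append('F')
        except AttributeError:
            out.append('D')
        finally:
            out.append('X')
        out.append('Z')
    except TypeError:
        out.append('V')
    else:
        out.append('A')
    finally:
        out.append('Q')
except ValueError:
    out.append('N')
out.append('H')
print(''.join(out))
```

Execution trace: 'E' (inner try body, no exception) → 'X' (inner finally) → 'Z' (try body, no exception) → 'A' (else) → 'Q' (finally) → 'H' (after the try/except). Output: EXZAQH

Answer: EXZAQH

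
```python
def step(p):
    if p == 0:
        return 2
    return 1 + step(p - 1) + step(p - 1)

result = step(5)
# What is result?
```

step(p) = 1 + 2·step(p-1), step(0)=2. Closed form: (2+1)·2^5 - 1 = 95.

Answer: 95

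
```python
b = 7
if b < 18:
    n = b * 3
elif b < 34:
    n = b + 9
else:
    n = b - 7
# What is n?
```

Trace:
`b = 7` → b = 7
`if b < 18: ...` → b < 18 is True → n = 21
So n = 21

Answer: 21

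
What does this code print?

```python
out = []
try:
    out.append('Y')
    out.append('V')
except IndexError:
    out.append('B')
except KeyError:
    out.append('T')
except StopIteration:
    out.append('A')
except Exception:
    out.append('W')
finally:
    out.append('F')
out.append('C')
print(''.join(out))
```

Execution trace: 'Y' (try body) → 'V' (try body, no exception) → 'F' (finally) → 'C' (after the try/except). Output: YVFC

Answer: YVFC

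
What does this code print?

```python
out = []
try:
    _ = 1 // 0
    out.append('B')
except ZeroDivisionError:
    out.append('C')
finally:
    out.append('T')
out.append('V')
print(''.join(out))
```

Execution trace: 'C' (except ZeroDivisionError) → 'T' (finally) → 'V' (after the try/except). Output: CTV

Answer: CTV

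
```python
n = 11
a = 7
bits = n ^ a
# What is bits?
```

Trace:
`n = 11` → n = 11
`a = 7` → a = 7
`bits = n ^ a` → bits = 12
So bits = 12

Answer: 12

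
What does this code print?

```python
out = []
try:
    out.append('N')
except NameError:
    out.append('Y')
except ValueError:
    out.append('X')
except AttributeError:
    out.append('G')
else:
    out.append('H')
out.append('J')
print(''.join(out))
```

Execution trace: 'N' (try body, no exception) → 'H' (else) → 'J' (after the try/except). Output: NHJ

Answer: NHJ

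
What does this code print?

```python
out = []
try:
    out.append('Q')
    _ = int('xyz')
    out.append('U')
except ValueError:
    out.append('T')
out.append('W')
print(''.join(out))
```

Execution trace: 'Q' (try body) → 'T' (except ValueError) → 'W' (after the try/except). Output: QTW

Answer: QTW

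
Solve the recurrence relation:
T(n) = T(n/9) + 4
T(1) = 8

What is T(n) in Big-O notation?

Each step divides n by 9 and adds 4. After log_9(n) steps we reach T(1)=8. So T(n) = 4·log_9(n) + 8 = O(log n).

Answer: O(log n)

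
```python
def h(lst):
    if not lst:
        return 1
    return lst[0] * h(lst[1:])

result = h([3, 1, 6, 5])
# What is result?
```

Product over [3, 1, 6, 5] = 3 * 1 * 6 * 5 = 90

Answer: 90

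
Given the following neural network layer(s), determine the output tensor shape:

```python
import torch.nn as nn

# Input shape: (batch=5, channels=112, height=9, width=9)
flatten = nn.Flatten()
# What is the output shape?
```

Input: (5, 112, 9, 9) -> Output: (5, 9072)

Answer: (5, 9072)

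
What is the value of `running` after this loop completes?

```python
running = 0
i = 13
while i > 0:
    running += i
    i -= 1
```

Sum 13 down to 1
`running` takes the values: 0 → 13 → 25 → 36 → 46 → 55 → 63 → 70 → 76 → 81 → 85 → 88 → 90 → 91

Answer: 91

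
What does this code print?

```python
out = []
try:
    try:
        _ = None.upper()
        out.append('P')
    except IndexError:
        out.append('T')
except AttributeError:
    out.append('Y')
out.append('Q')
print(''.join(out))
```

Execution trace: 'Y' (outer except AttributeError) → 'Q' (after the try/except). Output: YQ

Answer: YQ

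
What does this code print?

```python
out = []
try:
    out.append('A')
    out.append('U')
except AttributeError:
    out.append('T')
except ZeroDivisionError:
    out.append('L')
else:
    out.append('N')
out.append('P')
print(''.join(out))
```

Execution trace: 'A' (try body) → 'U' (try body, no exception) → 'N' (else) → 'P' (after the try/except). Output: AUNP

Answer: AUNP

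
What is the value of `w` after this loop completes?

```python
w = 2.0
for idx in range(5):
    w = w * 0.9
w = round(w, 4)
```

Exponential decay: 2.0 * 0.9^5
`w` takes the values: 2.0 → 1.8 → 1.62 → 1.458 → 1.3122 → 1.18098 → 1.181

Answer: 1.181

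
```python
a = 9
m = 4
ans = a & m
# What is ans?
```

Trace:
`a = 9` → a = 9
`m = 4` → m = 4
`ans = a & m` → ans = 0
So ans = 0

Answer: 0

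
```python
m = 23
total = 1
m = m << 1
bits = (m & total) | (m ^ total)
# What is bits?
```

Trace:
`m = 23` → m = 23
`total = 1` → total = 1
`m = m << 1` → m = 46
`bits = (m & total) | (m ^ total)` → bits = 47
So bits = 47

Answer: 47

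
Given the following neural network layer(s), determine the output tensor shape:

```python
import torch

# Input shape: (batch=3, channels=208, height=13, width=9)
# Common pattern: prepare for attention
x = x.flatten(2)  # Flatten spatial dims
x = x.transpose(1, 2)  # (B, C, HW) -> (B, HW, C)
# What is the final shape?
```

Input: (3, 208, 13, 9) -> after flatten(2): (3, 208, 117) -> Output: (3, 117, 208)

Answer: (3, 117, 208)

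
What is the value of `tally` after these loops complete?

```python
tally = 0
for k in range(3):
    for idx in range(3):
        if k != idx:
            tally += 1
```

3² - 3 (exclude diagonal)
`tally` takes the values: 0 → 1 → 2 → 3 → 4 → 5 → 6

Answer: 6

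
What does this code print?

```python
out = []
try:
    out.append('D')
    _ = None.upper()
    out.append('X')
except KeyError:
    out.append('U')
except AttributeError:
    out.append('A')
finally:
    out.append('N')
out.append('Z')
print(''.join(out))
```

Execution trace: 'D' (try body) → 'A' (except AttributeError) → 'N' (finally) → 'Z' (after the try/except). Output: DANZ

Answer: DANZ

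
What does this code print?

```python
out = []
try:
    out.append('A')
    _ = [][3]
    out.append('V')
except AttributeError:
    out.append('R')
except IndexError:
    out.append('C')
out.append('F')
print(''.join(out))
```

Execution trace: 'A' (try body) → 'C' (except IndexError) → 'F' (after the try/except). Output: ACF

Answer: ACF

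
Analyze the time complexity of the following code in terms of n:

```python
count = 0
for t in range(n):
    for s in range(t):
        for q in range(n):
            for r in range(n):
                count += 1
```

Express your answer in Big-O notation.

Each loop level contributes: n × n × n × n. Multiplying the contributions gives O(n^4).

Answer: O(n^4)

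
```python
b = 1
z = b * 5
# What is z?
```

Trace:
`b = 1` → b = 1
`z = b * 5` → z = 5
So z = 5

Answer: 5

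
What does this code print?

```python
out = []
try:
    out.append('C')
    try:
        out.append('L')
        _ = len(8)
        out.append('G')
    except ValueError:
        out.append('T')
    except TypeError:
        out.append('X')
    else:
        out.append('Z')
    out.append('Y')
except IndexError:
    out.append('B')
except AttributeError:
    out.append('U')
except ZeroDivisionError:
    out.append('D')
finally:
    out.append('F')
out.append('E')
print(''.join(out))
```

Execution trace: 'C' (try body) → 'L' (inner try body) → 'X' (inner except TypeError) → 'Y' (try body, no exception) → 'F' (finally) → 'E' (after the try/except). Output: CLXYFE

Answer: CLXYFE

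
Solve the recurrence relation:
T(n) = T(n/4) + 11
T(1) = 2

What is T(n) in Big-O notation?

Each step divides n by 4 and adds 11. After log_4(n) steps we reach T(1)=2. So T(n) = 11·log_4(n) + 2 = O(log n).

Answer: O(log n)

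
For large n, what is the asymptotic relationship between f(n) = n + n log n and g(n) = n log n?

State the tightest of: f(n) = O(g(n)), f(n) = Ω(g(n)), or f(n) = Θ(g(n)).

n + n log n vs n log n: f(n) = Θ(g(n)) — they are asymptotically equivalent (the n term is dominated).

Answer: f(n) = Θ(g(n)) — they are asymptotically equivalent (the n term is dominated).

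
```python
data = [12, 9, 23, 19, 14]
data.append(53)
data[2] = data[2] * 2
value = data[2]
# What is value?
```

Trace:
`data = [12, 9, 23, 19, 14]` → data = [12, 9, 23, 19, 14]
`data.append(53)` → data = [12, 9, 23, 19, 14, 53]
`data[2] = data[2] * 2` → data = [12, 9, 46, 19, 14, 53]
`value = data[2]` → value = 46
So value = 46

Answer: 46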